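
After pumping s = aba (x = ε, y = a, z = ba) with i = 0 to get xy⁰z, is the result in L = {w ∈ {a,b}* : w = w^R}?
No

xy⁰z = ε · ε · ba = ba.
ba reversed is ab ≠ ba, so it is not a palindrome and is not in L.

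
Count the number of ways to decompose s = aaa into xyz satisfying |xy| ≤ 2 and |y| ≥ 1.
3

For s = 'aaa' with pumping length p = 2:

Constraints: |xy| ≤ 2, |y| > 0

Valid decompositions (|xy| ≤ p, |y| ≥ 1):
  • x='', y='a', z='aa'
  • x='a', y='a', z='a'
  • x='', y='aa', z='a'

Total count: 3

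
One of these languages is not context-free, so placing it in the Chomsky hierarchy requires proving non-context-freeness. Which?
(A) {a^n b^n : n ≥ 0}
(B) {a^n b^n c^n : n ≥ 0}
(B) {a^n b^n c^n : n ≥ 0}

(B) {a^n b^n c^n : n ≥ 0} requires the CFL pumping lemma.

- {a^n b^n : n ≥ 0} is context-free (but not regular)
  • Can be shown non-regular with the regular pumping lemma
  • After pumping, the number of a's and b's become unequal

- {a^n b^n c^n : n ≥ 0} is NOT context-free
  • Requires the CFL pumping lemma to prove
  • Cannot maintain three equal counts simultaneously

The CFL pumping lemma is "stronger" in that it can prove non-membership
in the larger class of context-free languages.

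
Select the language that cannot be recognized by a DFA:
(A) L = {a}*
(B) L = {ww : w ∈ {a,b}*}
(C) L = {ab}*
(B) {ww : w ∈ {a,b}*}

(B) L = {ww : w ∈ {a,b}*} is NOT regular.

The pumping lemma can be used to prove this:
After pumping, the two halves no longer match

The other languages are regular because they can be recognized by finite automata.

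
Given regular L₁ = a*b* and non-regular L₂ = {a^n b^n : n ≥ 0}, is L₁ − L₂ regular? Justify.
No — L₁ − L₂ is not regular.

a*b* − {a^n b^n} = {a^n b^m : n ≠ m}. If this were regular, then its complement intersected with a*b*, namely {a^n b^n : n ≥ 0}, would be regular too (closure under complement and intersection) — contradiction. So L₁ − L₂ is not regular.

Note that the bare facts "L₁ regular, L₂ non-regular" do not settle the question by themselves: the closure of regular languages under ∪, ∩, complement and difference applies only when BOTH operands are regular. With a non-regular operand the result can come out regular or non-regular depending on the specific languages, so one has to work out L₁ − L₂ for this particular pair, as above.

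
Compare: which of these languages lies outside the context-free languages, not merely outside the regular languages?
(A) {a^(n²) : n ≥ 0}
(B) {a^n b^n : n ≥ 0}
(A) {a^(n²) : n ≥ 0}

(A) {a^(n²) : n ≥ 0} requires the CFL pumping lemma.

- {a^n b^n : n ≥ 0} is context-free (but not regular)
  • Can be shown non-regular with the regular pumping lemma
  • After pumping, the number of a's and b's become unequal

- {a^(n²) : n ≥ 0} is NOT context-free
  • Requires the CFL pumping lemma to prove
  • Gaps between squares grow unboundedly

The CFL pumping lemma is "stronger" in that it can prove non-membership
in the larger class of context-free languages.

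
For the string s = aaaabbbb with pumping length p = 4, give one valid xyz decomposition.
x = '', y = 'aa', z = 'aabbbb'

For s = aaaabbbb and p = 4, one valid decomposition is:
- x = '' (length 0)
- y = 'aa' (length 2)
- z = 'aabbbb' (length 6)

Verification:
- xyz = '' + 'aa' + 'aabbbb' = aaaabbbb ✓
- |xy| = 2 ≤ 4 ✓
- |y| = 2 > 0 ✓

All pumping lemma constraints are satisfied.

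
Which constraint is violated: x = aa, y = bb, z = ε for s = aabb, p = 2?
Violated: |xy| ≤ p

The decomposition x = aa, y = bb, z = ε for s = aabb with p = 2
violates the constraint: |xy| ≤ p

|xy| = |aabb| = 4 > 2 = p. The decomposition puts too many characters in xy.

Pumping lemma constraints:
1. xyz = s (decomposition is valid)
2. |xy| ≤ p
3. |y| > 0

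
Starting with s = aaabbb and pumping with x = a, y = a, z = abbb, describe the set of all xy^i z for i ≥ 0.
{xy^i z : i ≥ 0} = {a^(2+i) b^3 : i ≥ 0} = {aabbb, aaabbb, aaaabbb, ...}

With x = a, y = a, z = abbb: Starting with aaabbb and pumping the second 'a', we get strings with 2+i a's followed by 3 b's for i = 0, 1, 2, ...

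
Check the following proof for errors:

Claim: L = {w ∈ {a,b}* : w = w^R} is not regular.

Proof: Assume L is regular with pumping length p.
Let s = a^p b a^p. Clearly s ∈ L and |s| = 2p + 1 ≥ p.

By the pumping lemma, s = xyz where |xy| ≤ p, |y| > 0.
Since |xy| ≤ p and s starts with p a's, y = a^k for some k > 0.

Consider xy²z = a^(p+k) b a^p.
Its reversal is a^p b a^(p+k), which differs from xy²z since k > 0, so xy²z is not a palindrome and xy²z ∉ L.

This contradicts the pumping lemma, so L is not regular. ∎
The proof is correct.

This proof is valid because:
1. s = a^p b a^p is in L and is chosen in terms of p, so |s| ≥ p holds for every p
2. The decomposition analysis is correct: |xy| ≤ p forces y to lie inside the leading a's
3. The contradiction is valid: a^(p+k) b a^p has more a's before the b than after it, so it is not a palindrome
4. The conclusion follows logically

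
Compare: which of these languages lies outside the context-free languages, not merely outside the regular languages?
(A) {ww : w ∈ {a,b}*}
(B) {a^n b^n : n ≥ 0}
(A) {ww : w ∈ {a,b}*}

(A) {ww : w ∈ {a,b}*} requires the CFL pumping lemma.

- {a^n b^n : n ≥ 0} is context-free (but not regular)
  • Can be shown non-regular with the regular pumping lemma
  • After pumping, the number of a's and b's become unequal

- {ww : w ∈ {a,b}*} is NOT context-free
  • Requires the CFL pumping lemma to prove
  • Even a PDA cannot compare two arbitrary halves symbol by symbol; CFL pumping on a^p b^p a^p b^p fails

The CFL pumping lemma is "stronger" in that it can prove non-membership
in the larger class of context-free languages.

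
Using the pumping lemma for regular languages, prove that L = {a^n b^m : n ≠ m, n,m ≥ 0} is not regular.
Assume for contradiction that L is regular, and let p ≥ 1 be the pumping length given by the pumping lemma.
Choose s = a^p b^(p + p!). Then s ∈ L because p ≠ p + p! (as p! ≥ 1), and |s| ≥ p.
By the pumping lemma, s = xyz for some x, y, z with |xy| ≤ p, |y| ≥ 1, and xy^i z ∈ L for every i ≥ 0.
Since |xy| ≤ p and the first p symbols of s are all a's, y = a^k for some k with 1 ≤ k ≤ p.
For every i ≥ 0, xy^i z = a^(p + (i − 1)k) b^(p + p!).

Because 1 ≤ k ≤ p, k divides p!. Let t = p!/k (a positive integer) and take i = t + 1.
Then the number of a's is p + tk = p + p!, which equals the number of b's.
So xy^(t+1) z = a^(p + p!) b^(p + p!) has equally many a's and b's and is NOT in L.

This contradicts the pumping lemma, which requires xy^i z ∈ L for all i ≥ 0.
Hence L = {a^n b^m : n ≠ m, n,m ≥ 0} is not regular. ∎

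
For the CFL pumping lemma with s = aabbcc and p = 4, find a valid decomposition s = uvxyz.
u='a', v='a', x='bb', y='c', z='c'

For s = aabbcc with pumping length p = 4:

One valid decomposition:
- u = 'a'
- v = 'a'
- x = 'bb'
- y = 'c'
- z = 'c'

Verification:
- uvxyz = 'a' + 'a' + 'bb' + 'c' + 'c' = aabbcc ✓
- |vxy| = |'abbc'| = 4 ≤ 4 ✓
- |vy| = |'ac'| = 2 > 0 ✓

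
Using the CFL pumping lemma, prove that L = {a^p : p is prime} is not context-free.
Assume for contradiction that L is context-free, and let p ≥ 1 be the pumping length given by the pumping lemma for CFLs.
Choose a prime q with q ≥ p and let s = a^q. Then s ∈ L and |s| = q ≥ p.
By the CFL pumping lemma, s = uvxyz for some u, v, x, y, z with |vxy| ≤ p, |vy| ≥ 1, and uv^i xy^i z ∈ L for every i ≥ 0.
All symbols are a's, so only lengths matter: let k = |vy|, with 1 ≤ k ≤ p. Then |uv^i xy^i z| = q + (i − 1)k.

Take i = q + 1: the length is q + qk = q(k + 1).
Both factors satisfy q ≥ 2 and k + 1 ≥ 2, so q(k + 1) is composite and uv^(q+1) xy^(q+1) z ∉ L.

This contradicts the CFL pumping lemma, which requires uv^i xy^i z ∈ L for all i ≥ 0.
Hence L = {a^p : p is prime} is not context-free. ∎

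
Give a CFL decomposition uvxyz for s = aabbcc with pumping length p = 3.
u='aa', v='b', x='b', y='c', z='c'

For s = aabbcc with pumping length p = 3:

One valid decomposition:
- u = 'aa'
- v = 'b'
- x = 'b'
- y = 'c'
- z = 'c'

Verification:
- uvxyz = 'aa' + 'b' + 'b' + 'c' + 'c' = aabbcc ✓
- |vxy| = |'bbc'| = 3 ≤ 3 ✓
- |vy| = |'bc'| = 2 > 0 ✓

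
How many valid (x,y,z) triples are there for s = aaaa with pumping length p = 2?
3

For s = 'aaaa' with pumping length p = 2:

Constraints: |xy| ≤ 2, |y| > 0

Valid decompositions (|xy| ≤ p, |y| ≥ 1):
  • x='', y='a', z='aaa'
  • x='a', y='a', z='aa'
  • x='', y='aa', z='aa'

Total count: 3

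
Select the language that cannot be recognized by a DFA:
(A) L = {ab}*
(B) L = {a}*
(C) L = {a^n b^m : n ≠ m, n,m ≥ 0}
(C) {a^n b^m : n ≠ m, n,m ≥ 0}

(C) L = {a^n b^m : n ≠ m, n,m ≥ 0} is NOT regular.

The pumping lemma can be used to prove this:
After pumping a's, we can make n = m

The other languages are regular because they can be recognized by finite automata.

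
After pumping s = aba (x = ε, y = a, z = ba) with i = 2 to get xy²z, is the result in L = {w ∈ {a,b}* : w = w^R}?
No

xy²z = ε · aa · ba = aaba.
aaba reversed is abaa ≠ aaba, so it is not a palindrome and is not in L.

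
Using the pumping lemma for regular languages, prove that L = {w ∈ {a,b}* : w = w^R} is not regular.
Assume for contradiction that L is regular, and let p ≥ 1 be the pumping length given by the pumping lemma.
Choose s = a^p b a^p. Then s ∈ L (it reads the same in both directions) and |s| = 2p + 1 ≥ p.
By the pumping lemma, s = xyz for some x, y, z with |xy| ≤ p, |y| ≥ 1, and xy^i z ∈ L for every i ≥ 0.
Since |xy| ≤ p and the first p symbols of s are all a's, y = a^k for some k with 1 ≤ k ≤ p.

Take i = 2: xy²z = a^(p + k) b a^p.
Its reversal is a^p b a^(p + k). These differ because the block of a's before the unique b has length p + k in one and p in the other, and p + k ≠ p since k ≥ 1. So xy²z is not a palindrome, i.e. xy²z ∉ L.

This contradicts the pumping lemma, which requires xy^i z ∈ L for all i ≥ 0.
Hence L = {w ∈ {a,b}* : w = w^R} is not regular. ∎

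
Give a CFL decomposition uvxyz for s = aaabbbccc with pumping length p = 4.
u='aa', v='a', x='bb', y='b', z='ccc'

For s = aaabbbccc with pumping length p = 4:

One valid decomposition:
- u = 'aa'
- v = 'a'
- x = 'bb'
- y = 'b'
- z = 'ccc'

Verification:
- uvxyz = 'aa' + 'a' + 'bb' + 'b' + 'ccc' = aaabbbccc ✓
- |vxy| = |'abbb'| = 4 ≤ 4 ✓
- |vy| = |'ab'| = 2 > 0 ✓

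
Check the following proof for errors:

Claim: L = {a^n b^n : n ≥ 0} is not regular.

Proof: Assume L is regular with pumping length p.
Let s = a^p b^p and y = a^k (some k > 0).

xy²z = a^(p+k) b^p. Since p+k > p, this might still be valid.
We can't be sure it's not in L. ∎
The proof is INCORRECT.

Error: The conclusion is wrong.
xy²z = a^(p+k) b^p is definitely NOT in L because the number of a's (p+k) ≠ number of b's (p).
The proof incorrectly doubts what is actually a valid contradiction.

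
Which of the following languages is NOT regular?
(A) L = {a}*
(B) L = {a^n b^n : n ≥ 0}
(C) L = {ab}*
(B) {a^n b^n : n ≥ 0}

(B) L = {a^n b^n : n ≥ 0} is NOT regular.

The pumping lemma can be used to prove this:
After pumping, the number of a's and b's become unequal

The other languages are regular because they can be recognized by finite automata.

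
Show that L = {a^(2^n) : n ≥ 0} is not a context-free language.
Assume for contradiction that L is context-free, and let p ≥ 1 be the pumping length given by the pumping lemma for CFLs.
Choose s = a^(2^p). Then s ∈ L and |s| = 2^p ≥ p.
By the CFL pumping lemma, s = uvxyz for some u, v, x, y, z with |vxy| ≤ p, |vy| ≥ 1, and uv^i xy^i z ∈ L for every i ≥ 0.
All symbols are a's, so only lengths matter: let k = |vy|, with 1 ≤ k ≤ |vxy| ≤ p < 2^p.

Take i = 2: |uv²xy²z| = 2^p + k, and 2^p < 2^p + k < 2^p + 2^p = 2^(p+1).
So the length lies strictly between consecutive powers of two and is not a power of 2; uv²xy²z ∉ L.

This contradicts the CFL pumping lemma, which requires uv^i xy^i z ∈ L for all i ≥ 0.
Hence L = {a^(2^n) : n ≥ 0} is not context-free. ∎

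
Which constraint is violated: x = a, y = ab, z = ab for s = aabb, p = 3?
Violated: xyz = s

The decomposition x = a, y = ab, z = ab for s = aabb with p = 3
violates the constraint: xyz = s

xyz = 'a' + 'ab' + 'ab' = 'aabab' ≠ 'aabb' = s. The decomposition doesn't reconstruct s.

Pumping lemma constraints:
1. xyz = s (decomposition is valid)
2. |xy| ≤ p
3. |y| > 0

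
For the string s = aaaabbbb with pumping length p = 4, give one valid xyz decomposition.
x = 'a', y = 'aa', z = 'abbbb'

For s = aaaabbbb and p = 4, one valid decomposition is:
- x = 'a' (length 1)
- y = 'aa' (length 2)
- z = 'abbbb' (length 5)

Verification:
- xyz = 'a' + 'aa' + 'abbbb' = aaaabbbb ✓
- |xy| = 3 ≤ 4 ✓
- |y| = 2 > 0 ✓

All pumping lemma constraints are satisfied.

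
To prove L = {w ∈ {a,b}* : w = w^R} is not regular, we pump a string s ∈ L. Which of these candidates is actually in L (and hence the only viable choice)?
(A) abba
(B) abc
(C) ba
(A) abba

The pumping lemma is applied to a string s that lies in L, so first check membership of each option:
- (A) abba reversed is abba, the same string, so it is a palindrome and is in L ✓
- (B) abc reversed is cba ≠ abc, so it is not a palindrome and is not in L ✗
- (C) ba reversed is ab ≠ ba, so it is not a palindrome and is not in L ✗

Only (A) abba is in L, so it is the only candidate that could play the role of s.
(In a complete proof one picks s in terms of the pumping length p so that |s| ≥ p is guaranteed; a fixed string like abba illustrates the shape of such an s.)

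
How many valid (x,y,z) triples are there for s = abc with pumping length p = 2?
3

For s = 'abc' with pumping length p = 2:

Constraints: |xy| ≤ 2, |y| > 0

Valid decompositions (|xy| ≤ p, |y| ≥ 1):
  • x='', y='a', z='bc'
  • x='a', y='b', z='c'
  • x='', y='ab', z='c'

Total count: 3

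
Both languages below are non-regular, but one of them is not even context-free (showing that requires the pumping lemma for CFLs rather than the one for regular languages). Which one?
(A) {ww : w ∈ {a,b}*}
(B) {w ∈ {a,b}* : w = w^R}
(A) {ww : w ∈ {a,b}*}

(A) {ww : w ∈ {a,b}*} requires the CFL pumping lemma.

- {w ∈ {a,b}* : w = w^R} is context-free (but not regular)
  • Can be shown non-regular with the regular pumping lemma
  • After pumping, the string is no longer symmetric

- {ww : w ∈ {a,b}*} is NOT context-free
  • Requires the CFL pumping lemma to prove
  • Even a PDA cannot compare two arbitrary halves symbol by symbol; CFL pumping on a^p b^p a^p b^p fails

The CFL pumping lemma is "stronger" in that it can prove non-membership
in the larger class of context-free languages.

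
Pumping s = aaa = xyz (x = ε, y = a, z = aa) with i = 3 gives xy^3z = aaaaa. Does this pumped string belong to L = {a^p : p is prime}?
Yes

xy³z = ε · aaa · aa = aaaaa.
aaaaa has length 5, which is prime, so it is in L.
(A single pumped string landing in L is not a contradiction by itself; a non-regularity proof needs some i for which xy^i z ∉ L, for every admissible decomposition.)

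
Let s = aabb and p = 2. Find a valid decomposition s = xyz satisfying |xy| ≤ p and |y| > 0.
x = '', y = 'aa', z = 'bb'

For s = aabb and p = 2, one valid decomposition is:
- x = '' (length 0)
- y = 'aa' (length 2)
- z = 'bb' (length 2)

Verification:
- xyz = '' + 'aa' + 'bb' = aabb ✓
- |xy| = 2 ≤ 2 ✓
- |y| = 2 > 0 ✓

All pumping lemma constraints are satisfied.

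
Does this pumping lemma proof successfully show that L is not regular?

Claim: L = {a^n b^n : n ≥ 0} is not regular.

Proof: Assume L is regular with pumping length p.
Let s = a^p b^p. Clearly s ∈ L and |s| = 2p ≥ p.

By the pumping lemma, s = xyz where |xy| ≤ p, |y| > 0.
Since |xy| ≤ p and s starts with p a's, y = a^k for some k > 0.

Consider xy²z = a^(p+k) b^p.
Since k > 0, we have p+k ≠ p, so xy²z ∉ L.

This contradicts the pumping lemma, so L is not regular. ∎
The proof is correct.

This proof is valid because:
1. The string s = a^p b^p is correctly in L
2. The decomposition analysis is correct: y must consist only of a's
3. The contradiction is valid: pumping increases a's but not b's
4. The conclusion follows logically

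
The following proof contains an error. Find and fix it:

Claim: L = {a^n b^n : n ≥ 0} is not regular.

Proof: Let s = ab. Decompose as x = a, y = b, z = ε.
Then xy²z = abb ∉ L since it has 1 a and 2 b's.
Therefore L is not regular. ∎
Error: The string s = ab might be shorter than the pumping length p.

Correction: Choose s = a^p b^p to ensure |s| ≥ p. Also, the decomposition is wrong: with |xy| ≤ p, y cannot include b's when s starts with p a's.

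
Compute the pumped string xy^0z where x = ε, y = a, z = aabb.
aabb

Given x = '', y = 'a', z = 'aabb' and i = 0:

xy^0z = x + y·y·...·y (0 times) + z
       = '' + 'a'^0 + 'aabb'
       = '' + '' + 'aabb'
       = 'aabb'

The pumped string is 'aabb' with length 4.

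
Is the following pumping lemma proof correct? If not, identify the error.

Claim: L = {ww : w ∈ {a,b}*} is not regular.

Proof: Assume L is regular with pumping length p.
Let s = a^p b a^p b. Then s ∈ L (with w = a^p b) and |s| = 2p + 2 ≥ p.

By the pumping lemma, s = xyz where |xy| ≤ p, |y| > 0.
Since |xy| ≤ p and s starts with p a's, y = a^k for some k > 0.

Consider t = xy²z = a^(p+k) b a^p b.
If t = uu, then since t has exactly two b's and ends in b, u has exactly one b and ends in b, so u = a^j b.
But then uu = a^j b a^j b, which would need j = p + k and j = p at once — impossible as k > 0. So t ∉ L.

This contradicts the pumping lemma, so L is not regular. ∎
The proof is correct.

This proof is valid because:
1. s = a^p b a^p b is in L and is chosen in terms of p, so |s| ≥ p holds for every p
2. The decomposition analysis is correct: |xy| ≤ p forces y to lie inside the leading a's
3. The contradiction is valid: the argument shows a^(p+k) b a^p b cannot be split into two equal halves
4. The conclusion follows logically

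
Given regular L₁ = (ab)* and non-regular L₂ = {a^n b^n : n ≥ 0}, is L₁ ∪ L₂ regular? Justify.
No — L₁ ∪ L₂ is not regular.

Let U = (ab)* ∪ {a^n b^n}. If U were regular, then U ∩ aa*bb* would be regular (closure under intersection with a regular language). But (ab)* ∩ aa*bb* = {ab} and {a^n b^n} ∩ aa*bb* = {a^n b^n : n ≥ 1}, so U ∩ aa*bb* = {a^n b^n : n ≥ 1}, which is not regular. Hence U is not regular.

Note that the bare facts "L₁ regular, L₂ non-regular" do not settle the question by themselves: the closure of regular languages under ∪, ∩, complement and difference applies only when BOTH operands are regular. With a non-regular operand the result can come out regular or non-regular depending on the specific languages, so one has to work out L₁ ∪ L₂ for this particular pair, as above.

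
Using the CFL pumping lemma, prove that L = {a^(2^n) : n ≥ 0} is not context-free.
Assume for contradiction that L is context-free, and let p ≥ 1 be the pumping length given by the pumping lemma for CFLs.
Choose s = a^(2^p). Then s ∈ L and |s| = 2^p ≥ p.
By the CFL pumping lemma, s = uvxyz for some u, v, x, y, z with |vxy| ≤ p, |vy| ≥ 1, and uv^i xy^i z ∈ L for every i ≥ 0.
All symbols are a's, so only lengths matter: let k = |vy|, with 1 ≤ k ≤ |vxy| ≤ p < 2^p.

Take i = 2: |uv²xy²z| = 2^p + k, and 2^p < 2^p + k < 2^p + 2^p = 2^(p+1).
So the length lies strictly between consecutive powers of two and is not a power of 2; uv²xy²z ∉ L.

This contradicts the CFL pumping lemma, which requires uv^i xy^i z ∈ L for all i ≥ 0.
Hence L = {a^(2^n) : n ≥ 0} is not context-free. ∎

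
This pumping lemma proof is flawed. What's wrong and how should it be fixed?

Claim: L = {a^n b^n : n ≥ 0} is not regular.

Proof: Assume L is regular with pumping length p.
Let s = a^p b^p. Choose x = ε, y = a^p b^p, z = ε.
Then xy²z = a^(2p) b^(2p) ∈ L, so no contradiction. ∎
Error: The decomposition violates |xy| ≤ p. With y = a^p b^p, |xy| = |y| = 2p > p. (The proof also miscomputes xy²z, which would be a^p b^p a^p b^p rather than a^(2p) b^(2p), and it wrongly treats one harmless decomposition as settling the matter — the prover does not get to choose the decomposition.)

Correction: The pumping lemma requires |xy| ≤ p, and the argument must handle every decomposition satisfying |xy| ≤ p, |y| ≥ 1. Since s starts with p a's, any such y consists only of a's, say y = a^k with k ≥ 1. Then xy²z = a^(p+k) b^p has unequal numbers of a's and b's, so xy²z ∉ L — the required contradiction.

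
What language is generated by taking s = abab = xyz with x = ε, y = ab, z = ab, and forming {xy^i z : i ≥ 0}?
{xy^i z : i ≥ 0} = {(ab)^(i+1) : i ≥ 0} = {ab, abab, ababab, ...}

With x = ε, y = ab, z = ab: Pumping 'ab' gives strings of alternating a's and b's.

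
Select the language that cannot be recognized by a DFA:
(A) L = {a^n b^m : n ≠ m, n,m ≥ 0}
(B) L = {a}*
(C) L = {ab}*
(A) {a^n b^m : n ≠ m, n,m ≥ 0}

(A) L = {a^n b^m : n ≠ m, n,m ≥ 0} is NOT regular.

The pumping lemma can be used to prove this:
After pumping a's, we can make n = m

The other languages are regular because they can be recognized by finite automata.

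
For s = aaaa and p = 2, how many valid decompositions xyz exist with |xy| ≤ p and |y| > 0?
3

For s = 'aaaa' with pumping length p = 2:

Constraints: |xy| ≤ 2, |y| > 0

Valid decompositions (|xy| ≤ p, |y| ≥ 1):
  • x='', y='a', z='aaa'
  • x='a', y='a', z='aa'
  • x='', y='aa', z='aa'

Total count: 3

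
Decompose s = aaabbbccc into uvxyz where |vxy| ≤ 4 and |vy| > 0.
u='aa', v='a', x='bb', y='b', z='ccc'

For s = aaabbbccc with pumping length p = 4:

One valid decomposition:
- u = 'aa'
- v = 'a'
- x = 'bb'
- y = 'b'
- z = 'ccc'

Verification:
- uvxyz = 'aa' + 'a' + 'bb' + 'b' + 'ccc' = aaabbbccc ✓
- |vxy| = |'abbb'| = 4 ≤ 4 ✓
- |vy| = |'ab'| = 2 > 0 ✓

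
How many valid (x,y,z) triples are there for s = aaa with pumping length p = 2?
3

For s = 'aaa' with pumping length p = 2:

Constraints: |xy| ≤ 2, |y| > 0

Valid decompositions (|xy| ≤ p, |y| ≥ 1):
  • x='', y='a', z='aa'
  • x='a', y='a', z='a'
  • x='', y='aa', z='a'

Total count: 3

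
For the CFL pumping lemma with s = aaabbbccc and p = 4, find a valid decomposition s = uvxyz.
u='aa', v='a', x='bb', y='b', z='ccc'

For s = aaabbbccc with pumping length p = 4:

One valid decomposition:
- u = 'aa'
- v = 'a'
- x = 'bb'
- y = 'b'
- z = 'ccc'

Verification:
- uvxyz = 'aa' + 'a' + 'bb' + 'b' + 'ccc' = aaabbbccc ✓
- |vxy| = |'abbb'| = 4 ≤ 4 ✓
- |vy| = |'ab'| = 2 > 0 ✓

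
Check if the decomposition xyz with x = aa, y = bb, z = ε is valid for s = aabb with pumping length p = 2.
Violated: |xy| ≤ p

The decomposition x = aa, y = bb, z = ε for s = aabb with p = 2
violates the constraint: |xy| ≤ p

|xy| = |aabb| = 4 > 2 = p. The decomposition puts too many characters in xy.

Pumping lemma constraints:
1. xyz = s (decomposition is valid)
2. |xy| ≤ p
3. |y| > 0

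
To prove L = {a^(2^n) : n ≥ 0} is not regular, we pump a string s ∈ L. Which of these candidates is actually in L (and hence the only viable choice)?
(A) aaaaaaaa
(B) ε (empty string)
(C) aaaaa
(A) aaaaaaaa

The pumping lemma is applied to a string s that lies in L, so first check membership of each option:
- (A) aaaaaaaa has length 8 = 2^3, so it is in L ✓
- (B) ε has length 0, which is not a power of 2, so it is not in L ✗
- (C) aaaaa has length 5, strictly between 2^2 = 4 and 2^3 = 8, so it is not in L ✗

Only (A) aaaaaaaa is in L, so it is the only candidate that could play the role of s.
(In a complete proof one picks s in terms of the pumping length p so that |s| ≥ p is guaranteed; a fixed string like aaaaaaaa illustrates the shape of such an s.)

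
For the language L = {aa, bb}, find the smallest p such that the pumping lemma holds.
p = 3

For a finite language L, the pumping lemma holds vacuously if p > max|s| for s ∈ L.

The longest string in L = {aa, bb} has length 2.
If p = 3, then no string s ∈ L has |s| ≥ p, so the condition is vacuously true.

The minimum pumping length is p = 3.

Why no smaller p works: for any p ≤ 2, the longest string s ∈ L has |s| = 2 ≥ p, so it would
have to be pumpable; but pumping up (i = 2, 3, ...) produces ever longer strings, which cannot all lie in the
finite language L. So the pumping property fails for every p ≤ 2.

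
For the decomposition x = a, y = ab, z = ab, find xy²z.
aababab

Given x = 'a', y = 'ab', z = 'ab' and i = 2:

xy^2z = x + y·y·...·y (2 times) + z
       = 'a' + 'ab'^2 + 'ab'
       = 'a' + 'abab' + 'ab'
       = 'aababab'

The pumped string is 'aababab' with length 7.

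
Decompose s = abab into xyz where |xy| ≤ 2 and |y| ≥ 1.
x = '', y = 'a', z = 'bab'

For s = abab and p = 2, one valid decomposition is:
- x = '' (length 0)
- y = 'a' (length 1)
- z = 'bab' (length 3)

Verification:
- xyz = '' + 'a' + 'bab' = abab ✓
- |xy| = 1 ≤ 2 ✓
- |y| = 1 > 0 ✓

All pumping lemma constraints are satisfied.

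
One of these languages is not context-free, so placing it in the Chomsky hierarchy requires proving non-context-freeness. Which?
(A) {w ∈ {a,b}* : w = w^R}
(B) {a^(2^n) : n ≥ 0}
(B) {a^(2^n) : n ≥ 0}

(B) {a^(2^n) : n ≥ 0} requires the CFL pumping lemma.

- {w ∈ {a,b}* : w = w^R} is context-free (but not regular)
  • Can be shown non-regular with the regular pumping lemma
  • After pumping, the string is no longer symmetric

- {a^(2^n) : n ≥ 0} is NOT context-free
  • Requires the CFL pumping lemma to prove
  • Gaps between powers of 2 grow exponentially

The CFL pumping lemma is "stronger" in that it can prove non-membership
in the larger class of context-free languages.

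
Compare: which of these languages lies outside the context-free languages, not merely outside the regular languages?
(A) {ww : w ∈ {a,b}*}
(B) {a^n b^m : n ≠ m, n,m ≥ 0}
(A) {ww : w ∈ {a,b}*}

(A) {ww : w ∈ {a,b}*} requires the CFL pumping lemma.

- {a^n b^m : n ≠ m, n,m ≥ 0} is context-free (but not regular)
  • Can be shown non-regular with the regular pumping lemma
  • After pumping a's, we can make n = m

- {ww : w ∈ {a,b}*} is NOT context-free
  • Requires the CFL pumping lemma to prove
  • Cannot verify equality of two arbitrary substrings

The CFL pumping lemma is "stronger" in that it can prove non-membership
in the larger class of context-free languages.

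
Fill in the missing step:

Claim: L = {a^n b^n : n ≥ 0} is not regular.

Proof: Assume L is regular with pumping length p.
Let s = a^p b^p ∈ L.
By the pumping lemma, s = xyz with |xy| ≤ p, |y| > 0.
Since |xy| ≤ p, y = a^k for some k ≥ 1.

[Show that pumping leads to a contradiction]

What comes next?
Consider xy²z = a^(p+k) b^p.

Since k ≥ 1, we have p + k > p.
So xy²z has more a's than b's: (p+k) a's vs p b's.
This means xy²z ∉ L because a^n b^n requires equal counts.

This contradicts the pumping lemma which states xy²z ∈ L.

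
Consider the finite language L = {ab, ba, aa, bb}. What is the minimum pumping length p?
p = 3

For a finite language L, the pumping lemma holds vacuously if p > max|s| for s ∈ L.

The longest string in L = {ab, ba, aa, bb} has length 2.
If p = 3, then no string s ∈ L has |s| ≥ p, so the condition is vacuously true.

The minimum pumping length is p = 3.

Why no smaller p works: for any p ≤ 2, the longest string s ∈ L has |s| = 2 ≥ p, so it would
have to be pumpable; but pumping up (i = 2, 3, ...) produces ever longer strings, which cannot all lie in the
finite language L. So the pumping property fails for every p ≤ 2.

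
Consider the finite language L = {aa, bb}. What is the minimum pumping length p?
p = 3

For a finite language L, the pumping lemma holds vacuously if p > max|s| for s ∈ L.

The longest string in L = {aa, bb} has length 2.
If p = 3, then no string s ∈ L has |s| ≥ p, so the condition is vacuously true.

The minimum pumping length is p = 3.

Why no smaller p works: for any p ≤ 2, the longest string s ∈ L has |s| = 2 ≥ p, so it would
have to be pumpable; but pumping up (i = 2, 3, ...) produces ever longer strings, which cannot all lie in the
finite language L. So the pumping property fails for every p ≤ 2.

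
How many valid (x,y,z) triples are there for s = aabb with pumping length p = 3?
6

For s = 'aabb' with pumping length p = 3:

Constraints: |xy| ≤ 3, |y| > 0

Valid decompositions (|xy| ≤ p, |y| ≥ 1):
  • x='', y='a', z='abb'
  • x='a', y='a', z='bb'
  • x='', y='aa', z='bb'
  • x='aa', y='b', z='b'
  • x='a', y='ab', z='b'
  • x='', y='aab', z='b'

Total count: 6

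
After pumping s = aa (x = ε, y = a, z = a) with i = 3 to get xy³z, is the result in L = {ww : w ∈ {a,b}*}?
Yes

xy³z = ε · aaa · a = aaaa.
aaaa splits into halves aa · aa, which are equal, so it is in L (w = aa).
(A single pumped string landing in L is not a contradiction by itself; a non-regularity proof needs some i for which xy^i z ∉ L, for every admissible decomposition.)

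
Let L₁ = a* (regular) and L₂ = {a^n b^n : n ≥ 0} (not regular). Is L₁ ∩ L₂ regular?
Yes — L₁ ∩ L₂ is regular.

A string of a* contains no b's, and the only string of {a^n b^n} with no b's is ε (n = 0). So L₁ ∩ L₂ = {ε}, a finite language, which is regular.

Note that the bare facts "L₁ regular, L₂ non-regular" do not settle the question by themselves: the closure of regular languages under ∪, ∩, complement and difference applies only when BOTH operands are regular. With a non-regular operand the result can come out regular or non-regular depending on the specific languages, so one has to work out L₁ ∩ L₂ for this particular pair, as above.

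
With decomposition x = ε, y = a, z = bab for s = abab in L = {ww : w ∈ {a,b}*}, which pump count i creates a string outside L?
i = 3

xy³z = ε · aaa · bab = aaabab; aaabab has length 6; its halves are aaa and bab, which differ, so it is not in L.
(Other choices also work, e.g. i = 0, 2; only i = 1 is guaranteed to stay in L since xy¹z = s.)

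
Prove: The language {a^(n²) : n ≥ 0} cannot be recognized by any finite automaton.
Assume for contradiction that L is regular, and let p ≥ 1 be the pumping length given by the pumping lemma.
Choose s = a^(p²). Then s ∈ L and |s| = p² ≥ p.
By the pumping lemma, s = xyz for some x, y, z with |xy| ≤ p, |y| ≥ 1, and xy^i z ∈ L for every i ≥ 0.
Here y = a^k for some k with 1 ≤ k ≤ |xy| ≤ p.

Take i = 2: |xy²z| = p² + k.
Now p² < p² + k ≤ p² + p < p² + 2p + 1 = (p + 1)².
So |xy²z| lies strictly between the consecutive squares p² and (p + 1)², hence is not a perfect square, and xy²z ∉ L.

This contradicts the pumping lemma, which requires xy^i z ∈ L for all i ≥ 0.
Hence L = {a^(n²) : n ≥ 0} is not regular. ∎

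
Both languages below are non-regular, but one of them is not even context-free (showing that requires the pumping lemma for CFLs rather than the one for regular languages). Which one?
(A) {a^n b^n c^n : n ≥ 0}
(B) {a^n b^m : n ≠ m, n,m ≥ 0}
(A) {a^n b^n c^n : n ≥ 0}

(A) {a^n b^n c^n : n ≥ 0} requires the CFL pumping lemma.

- {a^n b^m : n ≠ m, n,m ≥ 0} is context-free (but not regular)
  • Can be shown non-regular with the regular pumping lemma
  • After pumping a's, we can make n = m

- {a^n b^n c^n : n ≥ 0} is NOT context-free
  • Requires the CFL pumping lemma to prove
  • Cannot maintain three equal counts simultaneously

The CFL pumping lemma is "stronger" in that it can prove non-membership
in the larger class of context-free languages.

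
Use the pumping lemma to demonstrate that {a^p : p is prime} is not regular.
Assume for contradiction that L is regular, and let p ≥ 1 be the pumping length given by the pumping lemma.
Choose a prime q with q ≥ p (one exists because there are infinitely many primes) and let s = a^q. Then s ∈ L and |s| = q ≥ p.
By the pumping lemma, s = xyz for some x, y, z with |xy| ≤ p, |y| ≥ 1, and xy^i z ∈ L for every i ≥ 0.
Here y = a^k for some k with 1 ≤ k ≤ p, and xy^i z = a^(q + (i − 1)k) for every i ≥ 0.

Take i = q + 1: |xy^(q+1) z| = q + qk = q(k + 1).
Both factors satisfy q ≥ 2 and k + 1 ≥ 2, so q(k + 1) is composite, and xy^(q+1) z ∉ L.

This contradicts the pumping lemma, which requires xy^i z ∈ L for all i ≥ 0.
Hence L = {a^p : p is prime} is not regular. ∎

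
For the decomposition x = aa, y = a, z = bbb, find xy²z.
aaaabbb

Given x = 'aa', y = 'a', z = 'bbb' and i = 2:

xy^2z = x + y·y·...·y (2 times) + z
       = 'aa' + 'a'^2 + 'bbb'
       = 'aa' + 'aa' + 'bbb'
       = 'aaaabbb'

The pumped string is 'aaaabbb' with length 7.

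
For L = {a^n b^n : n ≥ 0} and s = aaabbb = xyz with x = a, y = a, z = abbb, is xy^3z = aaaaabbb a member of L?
No

xy³z = a · aaa · abbb = aaaaabbb.
aaaaabbb has 5 a's and 3 b's; 5 ≠ 3, so it is not in L.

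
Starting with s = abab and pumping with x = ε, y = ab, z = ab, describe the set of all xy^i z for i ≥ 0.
{xy^i z : i ≥ 0} = {(ab)^(i+1) : i ≥ 0} = {ab, abab, ababab, ...}

With x = ε, y = ab, z = ab: Pumping 'ab' gives strings of alternating a's and b's.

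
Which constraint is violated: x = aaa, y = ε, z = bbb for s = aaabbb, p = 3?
Violated: |y| > 0

The decomposition x = aaa, y = ε, z = bbb for s = aaabbb with p = 3
violates the constraint: |y| > 0

|y| = 0, but the pumping lemma requires |y| > 0 (y must be non-empty).

Pumping lemma constraints:
1. xyz = s (decomposition is valid)
2. |xy| ≤ p
3. |y| > 0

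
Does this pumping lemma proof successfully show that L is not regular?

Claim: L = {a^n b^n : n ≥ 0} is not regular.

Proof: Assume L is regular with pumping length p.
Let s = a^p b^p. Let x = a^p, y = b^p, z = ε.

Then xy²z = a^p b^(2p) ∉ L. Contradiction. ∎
The proof is INCORRECT.

Error: The decomposition violates |xy| ≤ p.
With x = a^p and y = b^p, we have |xy| = 2p > p.
The pumping lemma requires |xy| ≤ p, so y must be within the first p characters.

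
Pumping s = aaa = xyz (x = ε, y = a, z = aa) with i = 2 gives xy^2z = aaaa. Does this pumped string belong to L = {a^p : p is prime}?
No

xy²z = ε · aa · aa = aaaa.
aaaa has length 4 = 2 × 2, which is not prime, so it is not in L.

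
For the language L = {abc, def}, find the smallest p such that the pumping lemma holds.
p = 4

For a finite language L, the pumping lemma holds vacuously if p > max|s| for s ∈ L.

The longest string in L = {abc, def} has length 3.
If p = 4, then no string s ∈ L has |s| ≥ p, so the condition is vacuously true.

The minimum pumping length is p = 4.

Why no smaller p works: for any p ≤ 3, the longest string s ∈ L has |s| = 3 ≥ p, so it would
have to be pumpable; but pumping up (i = 2, 3, ...) produces ever longer strings, which cannot all lie in the
finite language L. So the pumping property fails for every p ≤ 3.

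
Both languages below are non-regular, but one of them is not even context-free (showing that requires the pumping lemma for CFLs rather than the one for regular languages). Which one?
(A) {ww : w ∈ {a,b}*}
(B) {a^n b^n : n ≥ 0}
(A) {ww : w ∈ {a,b}*}

(A) {ww : w ∈ {a,b}*} requires the CFL pumping lemma.

- {a^n b^n : n ≥ 0} is context-free (but not regular)
  • Can be shown non-regular with the regular pumping lemma
  • After pumping, the number of a's and b's become unequal

- {ww : w ∈ {a,b}*} is NOT context-free
  • Requires the CFL pumping lemma to prove
  • Cannot verify equality of two arbitrary substrings

The CFL pumping lemma is "stronger" in that it can prove non-membership
in the larger class of context-free languages.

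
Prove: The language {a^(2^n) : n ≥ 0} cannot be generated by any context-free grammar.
Assume for contradiction that L is context-free, and let p ≥ 1 be the pumping length given by the pumping lemma for CFLs.
Choose s = a^(2^p). Then s ∈ L and |s| = 2^p ≥ p.
By the CFL pumping lemma, s = uvxyz for some u, v, x, y, z with |vxy| ≤ p, |vy| ≥ 1, and uv^i xy^i z ∈ L for every i ≥ 0.
All symbols are a's, so only lengths matter: let k = |vy|, with 1 ≤ k ≤ |vxy| ≤ p < 2^p.

Take i = 2: |uv²xy²z| = 2^p + k, and 2^p < 2^p + k < 2^p + 2^p = 2^(p+1).
So the length lies strictly between consecutive powers of two and is not a power of 2; uv²xy²z ∉ L.

This contradicts the CFL pumping lemma, which requires uv^i xy^i z ∈ L for all i ≥ 0.
Hence L = {a^(2^n) : n ≥ 0} is not context-free. ∎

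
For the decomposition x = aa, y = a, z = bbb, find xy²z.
aaaabbb

Given x = 'aa', y = 'a', z = 'bbb' and i = 2:

xy^2z = x + y·y·...·y (2 times) + z
       = 'aa' + 'a'^2 + 'bbb'
       = 'aa' + 'aa' + 'bbb'
       = 'aaaabbb'

The pumped string is 'aaaabbb' with length 7.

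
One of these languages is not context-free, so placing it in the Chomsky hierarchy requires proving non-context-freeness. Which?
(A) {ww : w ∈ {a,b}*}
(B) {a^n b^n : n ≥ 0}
(A) {ww : w ∈ {a,b}*}

(A) {ww : w ∈ {a,b}*} requires the CFL pumping lemma.

- {a^n b^n : n ≥ 0} is context-free (but not regular)
  • Can be shown non-regular with the regular pumping lemma
  • After pumping, the number of a's and b's become unequal

- {ww : w ∈ {a,b}*} is NOT context-free
  • Requires the CFL pumping lemma to prove
  • Even a PDA cannot compare two arbitrary halves symbol by symbol; CFL pumping on a^p b^p a^p b^p fails

The CFL pumping lemma is "stronger" in that it can prove non-membership
in the larger class of context-free languages.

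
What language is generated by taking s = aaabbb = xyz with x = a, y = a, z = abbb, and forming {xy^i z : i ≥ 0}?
{xy^i z : i ≥ 0} = {a^(2+i) b^3 : i ≥ 0} = {aabbb, aaabbb, aaaabbb, ...}

With x = a, y = a, z = abbb: Starting with aaabbb and pumping the second 'a', we get strings with 2+i a's followed by 3 b's for i = 0, 1, 2, ...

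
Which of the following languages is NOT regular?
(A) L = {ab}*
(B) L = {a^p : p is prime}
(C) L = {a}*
(B) {a^p : p is prime}

(B) L = {a^p : p is prime} is NOT regular.

The pumping lemma can be used to prove this:
After pumping, the length becomes composite

The other languages are regular because they can be recognized by finite automata.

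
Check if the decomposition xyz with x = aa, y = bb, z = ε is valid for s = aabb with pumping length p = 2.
Violated: |xy| ≤ p

The decomposition x = aa, y = bb, z = ε for s = aabb with p = 2
violates the constraint: |xy| ≤ p

|xy| = |aabb| = 4 > 2 = p. The decomposition puts too many characters in xy.

Pumping lemma constraints:
1. xyz = s (decomposition is valid)
2. |xy| ≤ p
3. |y| > 0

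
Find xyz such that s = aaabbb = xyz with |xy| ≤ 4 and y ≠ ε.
x = 'a', y = 'aab', z = 'bb'

For s = aaabbb and p = 4, one valid decomposition is:
- x = 'a' (length 1)
- y = 'aab' (length 3)
- z = 'bb' (length 2)

Verification:
- xyz = 'a' + 'aab' + 'bb' = aaabbb ✓
- |xy| = 4 ≤ 4 ✓
- |y| = 3 > 0 ✓

All pumping lemma constraints are satisfied.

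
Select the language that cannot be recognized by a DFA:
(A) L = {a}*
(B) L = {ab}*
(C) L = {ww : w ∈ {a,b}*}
(C) {ww : w ∈ {a,b}*}

(C) L = {ww : w ∈ {a,b}*} is NOT regular.

The pumping lemma can be used to prove this:
After pumping, the two halves no longer match

The other languages are regular because they can be recognized by finite automata.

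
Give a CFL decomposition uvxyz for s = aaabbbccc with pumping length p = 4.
u='aa', v='a', x='bb', y='b', z='ccc'

For s = aaabbbccc with pumping length p = 4:

One valid decomposition:
- u = 'aa'
- v = 'a'
- x = 'bb'
- y = 'b'
- z = 'ccc'

Verification:
- uvxyz = 'aa' + 'a' + 'bb' + 'b' + 'ccc' = aaabbbccc ✓
- |vxy| = |'abbb'| = 4 ≤ 4 ✓
- |vy| = |'ab'| = 2 > 0 ✓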